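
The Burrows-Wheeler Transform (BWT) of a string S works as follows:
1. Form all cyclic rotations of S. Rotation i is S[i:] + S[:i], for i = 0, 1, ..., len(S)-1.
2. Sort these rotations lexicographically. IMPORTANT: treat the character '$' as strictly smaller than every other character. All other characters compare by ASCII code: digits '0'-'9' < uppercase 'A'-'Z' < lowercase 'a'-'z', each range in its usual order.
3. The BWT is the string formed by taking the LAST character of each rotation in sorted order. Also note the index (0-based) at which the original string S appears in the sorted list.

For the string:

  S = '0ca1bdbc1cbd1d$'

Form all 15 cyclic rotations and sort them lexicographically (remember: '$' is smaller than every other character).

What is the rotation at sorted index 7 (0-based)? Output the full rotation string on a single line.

All 15 rotations (rotation i = S[i:]+S[:i]):
  rot[0] = 0ca1bdbc1cbd1d$
  rot[1] = ca1bdbc1cbd1d$0
  rot[2] = a1bdbc1cbd1d$0c
  rot[3] = 1bdbc1cbd1d$0ca
  rot[4] = bdbc1cbd1d$0ca1
  rot[5] = dbc1cbd1d$0ca1b
  rot[6] = bc1cbd1d$0ca1bd
  rot[7] = c1cbd1d$0ca1bdb
  rot[8] = 1cbd1d$0ca1bdbc
  rot[9] = cbd1d$0ca1bdbc1
  rot[10] = bd1d$0ca1bdbc1c
  rot[11] = d1d$0ca1bdbc1cb
  rot[12] = 1d$0ca1bdbc1cbd
  rot[13] = d$0ca1bdbc1cbd1
  rot[14] = $0ca1bdbc1cbd1d
Sorted (with $ < everything):
  sorted[0] = $0ca1bdbc1cbd1d
  sorted[1] = 0ca1bdbc1cbd1d$
  sorted[2] = 1bdbc1cbd1d$0ca
  sorted[3] = 1cbd1d$0ca1bdbc
  sorted[4] = 1d$0ca1bdbc1cbd
  sorted[5] = a1bdbc1cbd1d$0c
  sorted[6] = bc1cbd1d$0ca1bd
  sorted[7] = bd1d$0ca1bdbc1c
  sorted[8] = bdbc1cbd1d$0ca1
  sorted[9] = c1cbd1d$0ca1bdb
  sorted[10] = ca1bdbc1cbd1d$0
  sorted[11] = cbd1d$0ca1bdbc1
  sorted[12] = d$0ca1bdbc1cbd1
  sorted[13] = d1d$0ca1bdbc1cb
  sorted[14] = dbc1cbd1d$0ca1b
sorted[7] = bd1d$0ca1bdbc1c

Answer: bd1d$0ca1bdbc1c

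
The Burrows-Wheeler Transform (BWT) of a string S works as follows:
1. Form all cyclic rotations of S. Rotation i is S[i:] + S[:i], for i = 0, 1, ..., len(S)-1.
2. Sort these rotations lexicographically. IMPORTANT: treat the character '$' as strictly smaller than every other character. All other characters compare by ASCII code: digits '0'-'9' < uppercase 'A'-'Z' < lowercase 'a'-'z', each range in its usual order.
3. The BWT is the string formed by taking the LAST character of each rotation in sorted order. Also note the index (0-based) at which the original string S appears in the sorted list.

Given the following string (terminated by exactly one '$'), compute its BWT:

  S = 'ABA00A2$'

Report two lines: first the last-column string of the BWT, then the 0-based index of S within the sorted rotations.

All 8 rotations (rotation i = S[i:]+S[:i]):
  rot[0] = ABA00A2$
  rot[1] = BA00A2$A
  rot[2] = A00A2$AB
  rot[3] = 00A2$ABA
  rot[4] = 0A2$ABA0
  rot[5] = A2$ABA00
  rot[6] = 2$ABA00A
  rot[7] = $ABA00A2
Sorted (with $ < everything):
  sorted[0] = $ABA00A2  (last char: '2')
  sorted[1] = 00A2$ABA  (last char: 'A')
  sorted[2] = 0A2$ABA0  (last char: '0')
  sorted[3] = 2$ABA00A  (last char: 'A')
  sorted[4] = A00A2$AB  (last char: 'B')
  sorted[5] = A2$ABA00  (last char: '0')
  sorted[6] = ABA00A2$  (last char: '$')
  sorted[7] = BA00A2$A  (last char: 'A')
Last column: 2A0AB0$A
Original string S is at sorted index 6

Answer: 2A0AB0$A
6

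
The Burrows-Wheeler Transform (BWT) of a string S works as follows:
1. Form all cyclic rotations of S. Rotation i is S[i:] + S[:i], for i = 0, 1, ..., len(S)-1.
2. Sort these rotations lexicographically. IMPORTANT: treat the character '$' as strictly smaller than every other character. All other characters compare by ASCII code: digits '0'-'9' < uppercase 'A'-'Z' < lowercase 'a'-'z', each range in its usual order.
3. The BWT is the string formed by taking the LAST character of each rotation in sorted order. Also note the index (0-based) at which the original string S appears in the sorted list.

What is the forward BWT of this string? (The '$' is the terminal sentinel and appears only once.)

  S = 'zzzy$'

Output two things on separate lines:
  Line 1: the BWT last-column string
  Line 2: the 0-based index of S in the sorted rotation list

All 5 rotations (rotation i = S[i:]+S[:i]):
  rot[0] = zzzy$
  rot[1] = zzy$z
  rot[2] = zy$zz
  rot[3] = y$zzz
  rot[4] = $zzzy
Sorted (with $ < everything):
  sorted[0] = $zzzy  (last char: 'y')
  sorted[1] = y$zzz  (last char: 'z')
  sorted[2] = zy$zz  (last char: 'z')
  sorted[3] = zzy$z  (last char: 'z')
  sorted[4] = zzzy$  (last char: '$')
Last column: yzzz$
Original string S is at sorted index 4

Answer: yzzz$
4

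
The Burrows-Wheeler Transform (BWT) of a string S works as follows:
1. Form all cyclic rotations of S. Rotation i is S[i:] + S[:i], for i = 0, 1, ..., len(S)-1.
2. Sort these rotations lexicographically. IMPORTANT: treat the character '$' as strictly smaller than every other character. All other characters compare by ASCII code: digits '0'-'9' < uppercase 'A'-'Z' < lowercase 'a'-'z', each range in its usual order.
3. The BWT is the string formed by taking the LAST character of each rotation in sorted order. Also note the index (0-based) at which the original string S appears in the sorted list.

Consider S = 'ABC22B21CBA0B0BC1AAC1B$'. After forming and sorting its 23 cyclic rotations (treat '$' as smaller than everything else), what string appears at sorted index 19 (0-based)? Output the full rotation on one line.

All 23 rotations (rotation i = S[i:]+S[:i]):
  rot[0] = ABC22B21CBA0B0BC1AAC1B$
  rot[1] = BC22B21CBA0B0BC1AAC1B$A
  rot[2] = C22B21CBA0B0BC1AAC1B$AB
  rot[3] = 22B21CBA0B0BC1AAC1B$ABC
  rot[4] = 2B21CBA0B0BC1AAC1B$ABC2
  rot[5] = B21CBA0B0BC1AAC1B$ABC22
  rot[6] = 21CBA0B0BC1AAC1B$ABC22B
  rot[7] = 1CBA0B0BC1AAC1B$ABC22B2
  rot[8] = CBA0B0BC1AAC1B$ABC22B21
  rot[9] = BA0B0BC1AAC1B$ABC22B21C
  rot[10] = A0B0BC1AAC1B$ABC22B21CB
  rot[11] = 0B0BC1AAC1B$ABC22B21CBA
  rot[12] = B0BC1AAC1B$ABC22B21CBA0
  rot[13] = 0BC1AAC1B$ABC22B21CBA0B
  rot[14] = BC1AAC1B$ABC22B21CBA0B0
  rot[15] = C1AAC1B$ABC22B21CBA0B0B
  rot[16] = 1AAC1B$ABC22B21CBA0B0BC
  rot[17] = AAC1B$ABC22B21CBA0B0BC1
  rot[18] = AC1B$ABC22B21CBA0B0BC1A
  rot[19] = C1B$ABC22B21CBA0B0BC1AA
  rot[20] = 1B$ABC22B21CBA0B0BC1AAC
  rot[21] = B$ABC22B21CBA0B0BC1AAC1
  rot[22] = $ABC22B21CBA0B0BC1AAC1B
Sorted (with $ < everything):
  sorted[0] = $ABC22B21CBA0B0BC1AAC1B
  sorted[1] = 0B0BC1AAC1B$ABC22B21CBA
  sorted[2] = 0BC1AAC1B$ABC22B21CBA0B
  sorted[3] = 1AAC1B$ABC22B21CBA0B0BC
  sorted[4] = 1B$ABC22B21CBA0B0BC1AAC
  sorted[5] = 1CBA0B0BC1AAC1B$ABC22B2
  sorted[6] = 21CBA0B0BC1AAC1B$ABC22B
  sorted[7] = 22B21CBA0B0BC1AAC1B$ABC
  sorted[8] = 2B21CBA0B0BC1AAC1B$ABC2
  sorted[9] = A0B0BC1AAC1B$ABC22B21CB
  sorted[10] = AAC1B$ABC22B21CBA0B0BC1
  sorted[11] = ABC22B21CBA0B0BC1AAC1B$
  sorted[12] = AC1B$ABC22B21CBA0B0BC1A
  sorted[13] = B$ABC22B21CBA0B0BC1AAC1
  sorted[14] = B0BC1AAC1B$ABC22B21CBA0
  sorted[15] = B21CBA0B0BC1AAC1B$ABC22
  sorted[16] = BA0B0BC1AAC1B$ABC22B21C
  sorted[17] = BC1AAC1B$ABC22B21CBA0B0
  sorted[18] = BC22B21CBA0B0BC1AAC1B$A
  sorted[19] = C1AAC1B$ABC22B21CBA0B0B
  sorted[20] = C1B$ABC22B21CBA0B0BC1AA
  sorted[21] = C22B21CBA0B0BC1AAC1B$AB
  sorted[22] = CBA0B0BC1AAC1B$ABC22B21
sorted[19] = C1AAC1B$ABC22B21CBA0B0B

Answer: C1AAC1B$ABC22B21CBA0B0B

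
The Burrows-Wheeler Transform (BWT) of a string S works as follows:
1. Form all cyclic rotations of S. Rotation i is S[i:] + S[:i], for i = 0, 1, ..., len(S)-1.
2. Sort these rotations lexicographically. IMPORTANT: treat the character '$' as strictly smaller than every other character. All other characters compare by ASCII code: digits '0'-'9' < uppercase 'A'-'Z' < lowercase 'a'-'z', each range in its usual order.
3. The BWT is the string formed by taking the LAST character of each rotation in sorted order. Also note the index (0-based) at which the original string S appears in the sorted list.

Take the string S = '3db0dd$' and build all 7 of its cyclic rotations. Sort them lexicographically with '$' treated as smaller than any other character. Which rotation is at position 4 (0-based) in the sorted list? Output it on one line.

All 7 rotations (rotation i = S[i:]+S[:i]):
  rot[0] = 3db0dd$
  rot[1] = db0dd$3
  rot[2] = b0dd$3d
  rot[3] = 0dd$3db
  rot[4] = dd$3db0
  rot[5] = d$3db0d
  rot[6] = $3db0dd
Sorted (with $ < everything):
  sorted[0] = $3db0dd
  sorted[1] = 0dd$3db
  sorted[2] = 3db0dd$
  sorted[3] = b0dd$3d
  sorted[4] = d$3db0d
  sorted[5] = db0dd$3
  sorted[6] = dd$3db0
sorted[4] = d$3db0d

Answer: d$3db0d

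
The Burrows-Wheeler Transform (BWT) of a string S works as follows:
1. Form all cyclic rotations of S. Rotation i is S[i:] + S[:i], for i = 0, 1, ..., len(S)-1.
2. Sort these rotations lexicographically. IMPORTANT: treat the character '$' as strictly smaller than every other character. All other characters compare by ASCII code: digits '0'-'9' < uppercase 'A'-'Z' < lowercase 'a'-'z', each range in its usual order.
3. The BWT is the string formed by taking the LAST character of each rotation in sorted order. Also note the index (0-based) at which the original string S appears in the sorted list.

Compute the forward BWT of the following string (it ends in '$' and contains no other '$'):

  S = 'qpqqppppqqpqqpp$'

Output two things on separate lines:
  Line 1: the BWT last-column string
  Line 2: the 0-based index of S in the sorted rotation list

Answer: ppqqppqqpqqq$ppp
12

Derivation:
All 16 rotations (rotation i = S[i:]+S[:i]):
  rot[0] = qpqqppppqqpqqpp$
  rot[1] = pqqppppqqpqqpp$q
  rot[2] = qqppppqqpqqpp$qp
  rot[3] = qppppqqpqqpp$qpq
  rot[4] = ppppqqpqqpp$qpqq
  rot[5] = pppqqpqqpp$qpqqp
  rot[6] = ppqqpqqpp$qpqqpp
  rot[7] = pqqpqqpp$qpqqppp
  rot[8] = qqpqqpp$qpqqpppp
  rot[9] = qpqqpp$qpqqppppq
  rot[10] = pqqpp$qpqqppppqq
  rot[11] = qqpp$qpqqppppqqp
  rot[12] = qpp$qpqqppppqqpq
  rot[13] = pp$qpqqppppqqpqq
  rot[14] = p$qpqqppppqqpqqp
  rot[15] = $qpqqppppqqpqqpp
Sorted (with $ < everything):
  sorted[0] = $qpqqppppqqpqqpp  (last char: 'p')
  sorted[1] = p$qpqqppppqqpqqp  (last char: 'p')
  sorted[2] = pp$qpqqppppqqpqq  (last char: 'q')
  sorted[3] = ppppqqpqqpp$qpqq  (last char: 'q')
  sorted[4] = pppqqpqqpp$qpqqp  (last char: 'p')
  sorted[5] = ppqqpqqpp$qpqqpp  (last char: 'p')
  sorted[6] = pqqpp$qpqqppppqq  (last char: 'q')
  sorted[7] = pqqppppqqpqqpp$q  (last char: 'q')
  sorted[8] = pqqpqqpp$qpqqppp  (last char: 'p')
  sorted[9] = qpp$qpqqppppqqpq  (last char: 'q')
  sorted[10] = qppppqqpqqpp$qpq  (last char: 'q')
  sorted[11] = qpqqpp$qpqqppppq  (last char: 'q')
  sorted[12] = qpqqppppqqpqqpp$  (last char: '$')
  sorted[13] = qqpp$qpqqppppqqp  (last char: 'p')
  sorted[14] = qqppppqqpqqpp$qp  (last char: 'p')
  sorted[15] = qqpqqpp$qpqqpppp  (last char: 'p')
Last column: ppqqppqqpqqq$ppp
Original string S is at sorted index 12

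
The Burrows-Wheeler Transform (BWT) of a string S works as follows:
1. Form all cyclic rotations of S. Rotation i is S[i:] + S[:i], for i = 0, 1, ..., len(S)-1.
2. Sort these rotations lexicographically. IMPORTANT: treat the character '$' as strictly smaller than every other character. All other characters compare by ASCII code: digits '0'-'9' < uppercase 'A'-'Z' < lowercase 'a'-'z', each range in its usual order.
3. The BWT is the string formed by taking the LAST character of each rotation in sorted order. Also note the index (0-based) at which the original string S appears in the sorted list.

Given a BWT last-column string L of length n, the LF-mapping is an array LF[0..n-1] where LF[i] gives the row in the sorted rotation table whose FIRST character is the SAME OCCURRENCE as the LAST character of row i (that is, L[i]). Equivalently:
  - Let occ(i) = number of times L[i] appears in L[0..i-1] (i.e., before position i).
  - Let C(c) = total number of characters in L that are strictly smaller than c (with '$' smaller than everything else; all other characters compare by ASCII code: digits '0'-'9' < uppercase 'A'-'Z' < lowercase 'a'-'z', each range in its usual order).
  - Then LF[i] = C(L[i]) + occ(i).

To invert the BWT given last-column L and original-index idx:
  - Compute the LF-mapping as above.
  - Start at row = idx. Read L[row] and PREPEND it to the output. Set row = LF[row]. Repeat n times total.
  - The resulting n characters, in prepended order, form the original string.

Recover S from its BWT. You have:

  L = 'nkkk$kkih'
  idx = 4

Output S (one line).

LF mapping: 8 3 4 5 0 6 7 2 1
Walk LF starting at row 4, prepending L[row]:
  step 1: row=4, L[4]='$', prepend. Next row=LF[4]=0
  step 2: row=0, L[0]='n', prepend. Next row=LF[0]=8
  step 3: row=8, L[8]='h', prepend. Next row=LF[8]=1
  step 4: row=1, L[1]='k', prepend. Next row=LF[1]=3
  step 5: row=3, L[3]='k', prepend. Next row=LF[3]=5
  step 6: row=5, L[5]='k', prepend. Next row=LF[5]=6
  step 7: row=6, L[6]='k', prepend. Next row=LF[6]=7
  step 8: row=7, L[7]='i', prepend. Next row=LF[7]=2
  step 9: row=2, L[2]='k', prepend. Next row=LF[2]=4
Reversed output: kikkkkhn$

Answer: kikkkkhn$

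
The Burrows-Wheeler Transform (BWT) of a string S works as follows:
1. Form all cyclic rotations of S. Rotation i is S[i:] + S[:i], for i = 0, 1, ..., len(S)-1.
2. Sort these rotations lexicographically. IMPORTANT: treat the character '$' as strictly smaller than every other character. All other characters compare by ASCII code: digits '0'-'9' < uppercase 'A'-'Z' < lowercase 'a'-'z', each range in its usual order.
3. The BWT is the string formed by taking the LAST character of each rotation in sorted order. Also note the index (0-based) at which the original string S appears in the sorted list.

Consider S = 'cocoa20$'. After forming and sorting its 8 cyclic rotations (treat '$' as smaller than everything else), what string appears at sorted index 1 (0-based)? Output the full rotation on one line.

Answer: 0$cocoa2

Derivation:
All 8 rotations (rotation i = S[i:]+S[:i]):
  rot[0] = cocoa20$
  rot[1] = ocoa20$c
  rot[2] = coa20$co
  rot[3] = oa20$coc
  rot[4] = a20$coco
  rot[5] = 20$cocoa
  rot[6] = 0$cocoa2
  rot[7] = $cocoa20
Sorted (with $ < everything):
  sorted[0] = $cocoa20
  sorted[1] = 0$cocoa2
  sorted[2] = 20$cocoa
  sorted[3] = a20$coco
  sorted[4] = coa20$co
  sorted[5] = cocoa20$
  sorted[6] = oa20$coc
  sorted[7] = ocoa20$c
sorted[1] = 0$cocoa2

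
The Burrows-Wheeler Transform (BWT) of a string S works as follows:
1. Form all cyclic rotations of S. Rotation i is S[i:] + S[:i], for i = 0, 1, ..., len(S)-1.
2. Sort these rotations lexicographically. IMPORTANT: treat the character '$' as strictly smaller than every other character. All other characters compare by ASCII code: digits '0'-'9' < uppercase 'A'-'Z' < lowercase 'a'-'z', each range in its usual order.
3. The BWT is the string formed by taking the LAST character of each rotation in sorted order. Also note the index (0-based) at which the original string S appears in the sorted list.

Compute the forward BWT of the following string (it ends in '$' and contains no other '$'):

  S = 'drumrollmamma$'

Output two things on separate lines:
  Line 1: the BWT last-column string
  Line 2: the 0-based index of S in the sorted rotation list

All 14 rotations (rotation i = S[i:]+S[:i]):
  rot[0] = drumrollmamma$
  rot[1] = rumrollmamma$d
  rot[2] = umrollmamma$dr
  rot[3] = mrollmamma$dru
  rot[4] = rollmamma$drum
  rot[5] = ollmamma$drumr
  rot[6] = llmamma$drumro
  rot[7] = lmamma$drumrol
  rot[8] = mamma$drumroll
  rot[9] = amma$drumrollm
  rot[10] = mma$drumrollma
  rot[11] = ma$drumrollmam
  rot[12] = a$drumrollmamm
  rot[13] = $drumrollmamma
Sorted (with $ < everything):
  sorted[0] = $drumrollmamma  (last char: 'a')
  sorted[1] = a$drumrollmamm  (last char: 'm')
  sorted[2] = amma$drumrollm  (last char: 'm')
  sorted[3] = drumrollmamma$  (last char: '$')
  sorted[4] = llmamma$drumro  (last char: 'o')
  sorted[5] = lmamma$drumrol  (last char: 'l')
  sorted[6] = ma$drumrollmam  (last char: 'm')
  sorted[7] = mamma$drumroll  (last char: 'l')
  sorted[8] = mma$drumrollma  (last char: 'a')
  sorted[9] = mrollmamma$dru  (last char: 'u')
  sorted[10] = ollmamma$drumr  (last char: 'r')
  sorted[11] = rollmamma$drum  (last char: 'm')
  sorted[12] = rumrollmamma$d  (last char: 'd')
  sorted[13] = umrollmamma$dr  (last char: 'r')
Last column: amm$olmlaurmdr
Original string S is at sorted index 3

Answer: amm$olmlaurmdr
3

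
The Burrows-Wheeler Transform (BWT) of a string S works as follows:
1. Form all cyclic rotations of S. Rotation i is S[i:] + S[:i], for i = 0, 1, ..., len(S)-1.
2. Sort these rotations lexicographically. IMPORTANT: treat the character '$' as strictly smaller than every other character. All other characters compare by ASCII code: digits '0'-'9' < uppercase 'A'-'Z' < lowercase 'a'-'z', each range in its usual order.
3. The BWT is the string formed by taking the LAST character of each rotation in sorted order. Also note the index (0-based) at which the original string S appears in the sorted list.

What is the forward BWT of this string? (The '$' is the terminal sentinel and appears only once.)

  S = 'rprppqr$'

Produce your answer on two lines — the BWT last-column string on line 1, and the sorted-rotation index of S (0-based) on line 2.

Answer: rrprpqp$
7

Derivation:
All 8 rotations (rotation i = S[i:]+S[:i]):
  rot[0] = rprppqr$
  rot[1] = prppqr$r
  rot[2] = rppqr$rp
  rot[3] = ppqr$rpr
  rot[4] = pqr$rprp
  rot[5] = qr$rprpp
  rot[6] = r$rprppq
  rot[7] = $rprppqr
Sorted (with $ < everything):
  sorted[0] = $rprppqr  (last char: 'r')
  sorted[1] = ppqr$rpr  (last char: 'r')
  sorted[2] = pqr$rprp  (last char: 'p')
  sorted[3] = prppqr$r  (last char: 'r')
  sorted[4] = qr$rprpp  (last char: 'p')
  sorted[5] = r$rprppq  (last char: 'q')
  sorted[6] = rppqr$rp  (last char: 'p')
  sorted[7] = rprppqr$  (last char: '$')
Last column: rrprpqp$
Original string S is at sorted index 7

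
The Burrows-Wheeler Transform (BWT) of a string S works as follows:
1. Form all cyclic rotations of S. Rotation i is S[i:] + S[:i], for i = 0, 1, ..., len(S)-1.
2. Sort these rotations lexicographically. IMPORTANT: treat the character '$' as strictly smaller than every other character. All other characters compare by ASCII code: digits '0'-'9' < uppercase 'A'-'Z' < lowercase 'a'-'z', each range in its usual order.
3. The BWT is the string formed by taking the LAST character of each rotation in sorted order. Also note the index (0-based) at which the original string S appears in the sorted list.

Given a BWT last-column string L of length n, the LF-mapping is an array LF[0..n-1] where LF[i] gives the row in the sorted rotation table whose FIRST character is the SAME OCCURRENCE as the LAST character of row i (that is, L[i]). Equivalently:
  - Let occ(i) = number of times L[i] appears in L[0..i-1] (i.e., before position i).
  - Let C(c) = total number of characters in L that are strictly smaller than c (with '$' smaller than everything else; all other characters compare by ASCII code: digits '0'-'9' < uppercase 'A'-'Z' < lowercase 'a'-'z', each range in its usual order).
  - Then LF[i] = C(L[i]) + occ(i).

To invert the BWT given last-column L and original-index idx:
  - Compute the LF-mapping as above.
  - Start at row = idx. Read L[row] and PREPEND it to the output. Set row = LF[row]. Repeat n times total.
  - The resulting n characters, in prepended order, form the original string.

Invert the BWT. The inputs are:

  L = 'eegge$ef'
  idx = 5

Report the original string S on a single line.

LF mapping: 1 2 6 7 3 0 4 5
Walk LF starting at row 5, prepending L[row]:
  step 1: row=5, L[5]='$', prepend. Next row=LF[5]=0
  step 2: row=0, L[0]='e', prepend. Next row=LF[0]=1
  step 3: row=1, L[1]='e', prepend. Next row=LF[1]=2
  step 4: row=2, L[2]='g', prepend. Next row=LF[2]=6
  step 5: row=6, L[6]='e', prepend. Next row=LF[6]=4
  step 6: row=4, L[4]='e', prepend. Next row=LF[4]=3
  step 7: row=3, L[3]='g', prepend. Next row=LF[3]=7
  step 8: row=7, L[7]='f', prepend. Next row=LF[7]=5
Reversed output: fgeegee$

Answer: fgeegee$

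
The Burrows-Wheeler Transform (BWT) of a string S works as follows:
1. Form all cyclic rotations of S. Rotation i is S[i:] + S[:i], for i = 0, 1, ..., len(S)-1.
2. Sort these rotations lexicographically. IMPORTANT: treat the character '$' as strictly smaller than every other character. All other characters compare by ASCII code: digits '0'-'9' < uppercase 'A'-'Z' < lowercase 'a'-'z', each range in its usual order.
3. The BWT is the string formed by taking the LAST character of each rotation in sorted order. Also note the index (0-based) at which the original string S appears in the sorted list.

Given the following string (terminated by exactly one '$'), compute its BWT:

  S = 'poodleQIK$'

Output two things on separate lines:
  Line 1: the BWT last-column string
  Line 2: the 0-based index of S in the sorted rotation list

Answer: KQIeoldop$
9

Derivation:
All 10 rotations (rotation i = S[i:]+S[:i]):
  rot[0] = poodleQIK$
  rot[1] = oodleQIK$p
  rot[2] = odleQIK$po
  rot[3] = dleQIK$poo
  rot[4] = leQIK$pood
  rot[5] = eQIK$poodl
  rot[6] = QIK$poodle
  rot[7] = IK$poodleQ
  rot[8] = K$poodleQI
  rot[9] = $poodleQIK
Sorted (with $ < everything):
  sorted[0] = $poodleQIK  (last char: 'K')
  sorted[1] = IK$poodleQ  (last char: 'Q')
  sorted[2] = K$poodleQI  (last char: 'I')
  sorted[3] = QIK$poodle  (last char: 'e')
  sorted[4] = dleQIK$poo  (last char: 'o')
  sorted[5] = eQIK$poodl  (last char: 'l')
  sorted[6] = leQIK$pood  (last char: 'd')
  sorted[7] = odleQIK$po  (last char: 'o')
  sorted[8] = oodleQIK$p  (last char: 'p')
  sorted[9] = poodleQIK$  (last char: '$')
Last column: KQIeoldop$
Original string S is at sorted index 9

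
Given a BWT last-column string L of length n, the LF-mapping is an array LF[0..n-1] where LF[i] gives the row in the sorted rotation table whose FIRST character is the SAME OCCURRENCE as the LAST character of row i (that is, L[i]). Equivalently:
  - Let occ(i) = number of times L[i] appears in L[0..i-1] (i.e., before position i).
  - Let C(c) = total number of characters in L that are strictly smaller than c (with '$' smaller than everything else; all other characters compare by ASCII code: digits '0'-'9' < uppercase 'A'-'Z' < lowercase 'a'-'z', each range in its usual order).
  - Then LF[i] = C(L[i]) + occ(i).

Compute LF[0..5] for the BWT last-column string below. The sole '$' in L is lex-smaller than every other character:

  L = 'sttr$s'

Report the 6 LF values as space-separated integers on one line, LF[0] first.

Answer: 2 4 5 1 0 3

Derivation:
Char counts: '$':1, 'r':1, 's':2, 't':2
C (first-col start): C('$')=0, C('r')=1, C('s')=2, C('t')=4
L[0]='s': occ=0, LF[0]=C('s')+0=2+0=2
L[1]='t': occ=0, LF[1]=C('t')+0=4+0=4
L[2]='t': occ=1, LF[2]=C('t')+1=4+1=5
L[3]='r': occ=0, LF[3]=C('r')+0=1+0=1
L[4]='$': occ=0, LF[4]=C('$')+0=0+0=0
L[5]='s': occ=1, LF[5]=C('s')+1=2+1=3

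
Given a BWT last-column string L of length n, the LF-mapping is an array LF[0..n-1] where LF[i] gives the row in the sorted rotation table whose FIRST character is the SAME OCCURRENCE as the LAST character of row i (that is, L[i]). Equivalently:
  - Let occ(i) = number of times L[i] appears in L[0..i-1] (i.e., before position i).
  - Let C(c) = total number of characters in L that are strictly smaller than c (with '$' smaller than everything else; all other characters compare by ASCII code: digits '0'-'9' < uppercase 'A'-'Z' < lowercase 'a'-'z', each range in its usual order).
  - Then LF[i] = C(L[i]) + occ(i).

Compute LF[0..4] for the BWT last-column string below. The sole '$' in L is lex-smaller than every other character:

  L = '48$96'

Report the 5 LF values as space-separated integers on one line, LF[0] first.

Answer: 1 3 0 4 2

Derivation:
Char counts: '$':1, '4':1, '6':1, '8':1, '9':1
C (first-col start): C('$')=0, C('4')=1, C('6')=2, C('8')=3, C('9')=4
L[0]='4': occ=0, LF[0]=C('4')+0=1+0=1
L[1]='8': occ=0, LF[1]=C('8')+0=3+0=3
L[2]='$': occ=0, LF[2]=C('$')+0=0+0=0
L[3]='9': occ=0, LF[3]=C('9')+0=4+0=4
L[4]='6': occ=0, LF[4]=C('6')+0=2+0=2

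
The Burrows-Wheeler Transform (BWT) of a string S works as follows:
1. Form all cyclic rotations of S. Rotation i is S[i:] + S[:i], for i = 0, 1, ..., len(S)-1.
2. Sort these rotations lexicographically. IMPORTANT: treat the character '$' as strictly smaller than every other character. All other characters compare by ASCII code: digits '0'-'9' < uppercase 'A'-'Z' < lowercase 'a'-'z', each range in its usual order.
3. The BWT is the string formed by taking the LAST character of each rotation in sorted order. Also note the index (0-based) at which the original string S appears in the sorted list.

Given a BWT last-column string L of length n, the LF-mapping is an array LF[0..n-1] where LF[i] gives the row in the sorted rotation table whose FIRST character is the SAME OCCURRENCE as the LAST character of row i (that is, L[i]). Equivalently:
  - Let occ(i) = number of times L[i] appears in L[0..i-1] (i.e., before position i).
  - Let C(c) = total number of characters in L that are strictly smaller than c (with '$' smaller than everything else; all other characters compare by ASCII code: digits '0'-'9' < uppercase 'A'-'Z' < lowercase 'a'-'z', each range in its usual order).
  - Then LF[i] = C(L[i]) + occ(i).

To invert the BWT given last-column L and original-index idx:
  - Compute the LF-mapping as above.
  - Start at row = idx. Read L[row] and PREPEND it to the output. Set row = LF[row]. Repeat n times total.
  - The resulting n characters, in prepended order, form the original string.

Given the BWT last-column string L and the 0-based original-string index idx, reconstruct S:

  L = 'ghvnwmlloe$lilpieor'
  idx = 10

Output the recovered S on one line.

Answer: lollipoverwhelming$

Derivation:
LF mapping: 3 4 17 12 18 11 7 8 13 1 0 9 5 10 15 6 2 14 16
Walk LF starting at row 10, prepending L[row]:
  step 1: row=10, L[10]='$', prepend. Next row=LF[10]=0
  step 2: row=0, L[0]='g', prepend. Next row=LF[0]=3
  step 3: row=3, L[3]='n', prepend. Next row=LF[3]=12
  step 4: row=12, L[12]='i', prepend. Next row=LF[12]=5
  step 5: row=5, L[5]='m', prepend. Next row=LF[5]=11
  step 6: row=11, L[11]='l', prepend. Next row=LF[11]=9
  step 7: row=9, L[9]='e', prepend. Next row=LF[9]=1
  step 8: row=1, L[1]='h', prepend. Next row=LF[1]=4
  step 9: row=4, L[4]='w', prepend. Next row=LF[4]=18
  step 10: row=18, L[18]='r', prepend. Next row=LF[18]=16
  step 11: row=16, L[16]='e', prepend. Next row=LF[16]=2
  step 12: row=2, L[2]='v', prepend. Next row=LF[2]=17
  step 13: row=17, L[17]='o', prepend. Next row=LF[17]=14
  step 14: row=14, L[14]='p', prepend. Next row=LF[14]=15
  step 15: row=15, L[15]='i', prepend. Next row=LF[15]=6
  step 16: row=6, L[6]='l', prepend. Next row=LF[6]=7
  step 17: row=7, L[7]='l', prepend. Next row=LF[7]=8
  step 18: row=8, L[8]='o', prepend. Next row=LF[8]=13
  step 19: row=13, L[13]='l', prepend. Next row=LF[13]=10
Reversed output: lollipoverwhelming$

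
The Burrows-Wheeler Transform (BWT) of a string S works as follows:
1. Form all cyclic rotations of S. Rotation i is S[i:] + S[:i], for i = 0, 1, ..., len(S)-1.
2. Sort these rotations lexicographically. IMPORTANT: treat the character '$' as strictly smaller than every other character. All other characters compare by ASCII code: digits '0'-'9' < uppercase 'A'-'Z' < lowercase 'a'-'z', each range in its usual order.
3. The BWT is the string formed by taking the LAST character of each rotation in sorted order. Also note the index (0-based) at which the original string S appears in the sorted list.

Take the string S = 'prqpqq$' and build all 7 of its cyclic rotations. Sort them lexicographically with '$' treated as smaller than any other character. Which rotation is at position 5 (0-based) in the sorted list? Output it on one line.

All 7 rotations (rotation i = S[i:]+S[:i]):
  rot[0] = prqpqq$
  rot[1] = rqpqq$p
  rot[2] = qpqq$pr
  rot[3] = pqq$prq
  rot[4] = qq$prqp
  rot[5] = q$prqpq
  rot[6] = $prqpqq
Sorted (with $ < everything):
  sorted[0] = $prqpqq
  sorted[1] = pqq$prq
  sorted[2] = prqpqq$
  sorted[3] = q$prqpq
  sorted[4] = qpqq$pr
  sorted[5] = qq$prqp
  sorted[6] = rqpqq$p
sorted[5] = qq$prqp

Answer: qq$prqp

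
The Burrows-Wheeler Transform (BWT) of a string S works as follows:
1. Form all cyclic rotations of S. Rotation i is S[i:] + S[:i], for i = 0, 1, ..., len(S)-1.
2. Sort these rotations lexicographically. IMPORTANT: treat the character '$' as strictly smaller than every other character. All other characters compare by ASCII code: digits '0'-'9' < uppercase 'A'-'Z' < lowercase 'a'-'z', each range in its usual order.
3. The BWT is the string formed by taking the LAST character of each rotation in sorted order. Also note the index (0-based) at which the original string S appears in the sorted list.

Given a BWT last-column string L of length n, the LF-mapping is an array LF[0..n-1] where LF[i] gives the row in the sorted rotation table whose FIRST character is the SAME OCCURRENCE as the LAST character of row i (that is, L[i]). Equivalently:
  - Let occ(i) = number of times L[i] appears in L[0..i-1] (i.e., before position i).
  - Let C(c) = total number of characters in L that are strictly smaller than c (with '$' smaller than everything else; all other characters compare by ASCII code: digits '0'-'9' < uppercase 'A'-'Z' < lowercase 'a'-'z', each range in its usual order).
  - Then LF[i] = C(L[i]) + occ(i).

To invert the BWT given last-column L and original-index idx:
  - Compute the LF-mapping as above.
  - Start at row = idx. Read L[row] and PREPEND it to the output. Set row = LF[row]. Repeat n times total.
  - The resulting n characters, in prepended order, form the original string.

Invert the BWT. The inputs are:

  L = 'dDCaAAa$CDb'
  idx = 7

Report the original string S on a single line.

Answer: aCADACaDbd$

Derivation:
LF mapping: 10 5 3 7 1 2 8 0 4 6 9
Walk LF starting at row 7, prepending L[row]:
  step 1: row=7, L[7]='$', prepend. Next row=LF[7]=0
  step 2: row=0, L[0]='d', prepend. Next row=LF[0]=10
  step 3: row=10, L[10]='b', prepend. Next row=LF[10]=9
  step 4: row=9, L[9]='D', prepend. Next row=LF[9]=6
  step 5: row=6, L[6]='a', prepend. Next row=LF[6]=8
  step 6: row=8, L[8]='C', prepend. Next row=LF[8]=4
  step 7: row=4, L[4]='A', prepend. Next row=LF[4]=1
  step 8: row=1, L[1]='D', prepend. Next row=LF[1]=5
  step 9: row=5, L[5]='A', prepend. Next row=LF[5]=2
  step 10: row=2, L[2]='C', prepend. Next row=LF[2]=3
  step 11: row=3, L[3]='a', prepend. Next row=LF[3]=7
Reversed output: aCADACaDbd$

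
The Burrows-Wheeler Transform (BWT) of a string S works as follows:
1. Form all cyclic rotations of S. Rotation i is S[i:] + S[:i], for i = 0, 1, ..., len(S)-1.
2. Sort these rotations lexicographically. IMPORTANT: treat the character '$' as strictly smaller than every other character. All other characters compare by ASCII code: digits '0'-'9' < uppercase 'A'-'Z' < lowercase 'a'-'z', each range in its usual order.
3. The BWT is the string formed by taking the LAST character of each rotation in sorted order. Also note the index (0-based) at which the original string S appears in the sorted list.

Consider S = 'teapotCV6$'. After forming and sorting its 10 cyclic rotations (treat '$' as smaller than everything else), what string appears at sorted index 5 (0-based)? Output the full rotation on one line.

All 10 rotations (rotation i = S[i:]+S[:i]):
  rot[0] = teapotCV6$
  rot[1] = eapotCV6$t
  rot[2] = apotCV6$te
  rot[3] = potCV6$tea
  rot[4] = otCV6$teap
  rot[5] = tCV6$teapo
  rot[6] = CV6$teapot
  rot[7] = V6$teapotC
  rot[8] = 6$teapotCV
  rot[9] = $teapotCV6
Sorted (with $ < everything):
  sorted[0] = $teapotCV6
  sorted[1] = 6$teapotCV
  sorted[2] = CV6$teapot
  sorted[3] = V6$teapotC
  sorted[4] = apotCV6$te
  sorted[5] = eapotCV6$t
  sorted[6] = otCV6$teap
  sorted[7] = potCV6$tea
  sorted[8] = tCV6$teapo
  sorted[9] = teapotCV6$
sorted[5] = eapotCV6$t

Answer: eapotCV6$t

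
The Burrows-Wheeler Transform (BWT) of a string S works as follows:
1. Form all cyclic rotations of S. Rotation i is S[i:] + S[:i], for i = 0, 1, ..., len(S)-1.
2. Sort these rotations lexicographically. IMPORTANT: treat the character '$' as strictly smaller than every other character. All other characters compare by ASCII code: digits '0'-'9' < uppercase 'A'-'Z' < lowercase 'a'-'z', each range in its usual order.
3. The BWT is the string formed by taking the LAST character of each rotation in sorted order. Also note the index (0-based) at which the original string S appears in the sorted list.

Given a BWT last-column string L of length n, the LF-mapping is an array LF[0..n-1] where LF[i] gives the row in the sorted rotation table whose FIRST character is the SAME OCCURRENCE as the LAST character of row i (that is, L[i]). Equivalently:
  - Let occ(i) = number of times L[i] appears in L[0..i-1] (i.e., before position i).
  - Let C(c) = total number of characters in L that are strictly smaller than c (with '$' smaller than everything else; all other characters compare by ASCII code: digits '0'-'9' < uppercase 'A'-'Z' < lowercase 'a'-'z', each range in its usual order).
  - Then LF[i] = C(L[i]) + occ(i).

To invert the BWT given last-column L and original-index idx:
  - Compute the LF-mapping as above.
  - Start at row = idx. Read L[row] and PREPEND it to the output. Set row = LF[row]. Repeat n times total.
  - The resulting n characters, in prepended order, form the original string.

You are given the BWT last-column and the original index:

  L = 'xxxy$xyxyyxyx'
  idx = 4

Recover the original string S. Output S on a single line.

Answer: xxxyyyxyyxxx$

Derivation:
LF mapping: 1 2 3 8 0 4 9 5 10 11 6 12 7
Walk LF starting at row 4, prepending L[row]:
  step 1: row=4, L[4]='$', prepend. Next row=LF[4]=0
  step 2: row=0, L[0]='x', prepend. Next row=LF[0]=1
  step 3: row=1, L[1]='x', prepend. Next row=LF[1]=2
  step 4: row=2, L[2]='x', prepend. Next row=LF[2]=3
  step 5: row=3, L[3]='y', prepend. Next row=LF[3]=8
  step 6: row=8, L[8]='y', prepend. Next row=LF[8]=10
  step 7: row=10, L[10]='x', prepend. Next row=LF[10]=6
  step 8: row=6, L[6]='y', prepend. Next row=LF[6]=9
  step 9: row=9, L[9]='y', prepend. Next row=LF[9]=11
  step 10: row=11, L[11]='y', prepend. Next row=LF[11]=12
  step 11: row=12, L[12]='x', prepend. Next row=LF[12]=7
  step 12: row=7, L[7]='x', prepend. Next row=LF[7]=5
  step 13: row=5, L[5]='x', prepend. Next row=LF[5]=4
Reversed output: xxxyyyxyyxxx$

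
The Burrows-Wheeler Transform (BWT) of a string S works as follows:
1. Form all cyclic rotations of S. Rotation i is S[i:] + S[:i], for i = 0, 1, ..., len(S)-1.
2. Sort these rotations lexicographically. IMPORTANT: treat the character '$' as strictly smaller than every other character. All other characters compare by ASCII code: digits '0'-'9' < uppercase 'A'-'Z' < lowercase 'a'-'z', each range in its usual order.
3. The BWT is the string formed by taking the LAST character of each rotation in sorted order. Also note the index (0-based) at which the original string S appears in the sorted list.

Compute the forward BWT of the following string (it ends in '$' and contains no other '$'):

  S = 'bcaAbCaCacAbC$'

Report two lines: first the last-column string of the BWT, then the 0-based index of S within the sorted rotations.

All 14 rotations (rotation i = S[i:]+S[:i]):
  rot[0] = bcaAbCaCacAbC$
  rot[1] = caAbCaCacAbC$b
  rot[2] = aAbCaCacAbC$bc
  rot[3] = AbCaCacAbC$bca
  rot[4] = bCaCacAbC$bcaA
  rot[5] = CaCacAbC$bcaAb
  rot[6] = aCacAbC$bcaAbC
  rot[7] = CacAbC$bcaAbCa
  rot[8] = acAbC$bcaAbCaC
  rot[9] = cAbC$bcaAbCaCa
  rot[10] = AbC$bcaAbCaCac
  rot[11] = bC$bcaAbCaCacA
  rot[12] = C$bcaAbCaCacAb
  rot[13] = $bcaAbCaCacAbC
Sorted (with $ < everything):
  sorted[0] = $bcaAbCaCacAbC  (last char: 'C')
  sorted[1] = AbC$bcaAbCaCac  (last char: 'c')
  sorted[2] = AbCaCacAbC$bca  (last char: 'a')
  sorted[3] = C$bcaAbCaCacAb  (last char: 'b')
  sorted[4] = CaCacAbC$bcaAb  (last char: 'b')
  sorted[5] = CacAbC$bcaAbCa  (last char: 'a')
  sorted[6] = aAbCaCacAbC$bc  (last char: 'c')
  sorted[7] = aCacAbC$bcaAbC  (last char: 'C')
  sorted[8] = acAbC$bcaAbCaC  (last char: 'C')
  sorted[9] = bC$bcaAbCaCacA  (last char: 'A')
  sorted[10] = bCaCacAbC$bcaA  (last char: 'A')
  sorted[11] = bcaAbCaCacAbC$  (last char: '$')
  sorted[12] = cAbC$bcaAbCaCa  (last char: 'a')
  sorted[13] = caAbCaCacAbC$b  (last char: 'b')
Last column: CcabbacCCAA$ab
Original string S is at sorted index 11

Answer: CcabbacCCAA$ab
11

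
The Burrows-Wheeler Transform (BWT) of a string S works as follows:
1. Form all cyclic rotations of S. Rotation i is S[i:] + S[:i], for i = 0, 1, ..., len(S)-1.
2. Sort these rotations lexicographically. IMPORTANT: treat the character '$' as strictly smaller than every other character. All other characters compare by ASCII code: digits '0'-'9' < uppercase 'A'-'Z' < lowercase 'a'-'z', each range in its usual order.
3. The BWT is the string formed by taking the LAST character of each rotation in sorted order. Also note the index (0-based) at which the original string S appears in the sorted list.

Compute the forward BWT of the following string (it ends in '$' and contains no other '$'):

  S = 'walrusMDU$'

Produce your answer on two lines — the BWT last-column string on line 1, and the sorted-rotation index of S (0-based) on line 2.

Answer: UMsDwalur$
9

Derivation:
All 10 rotations (rotation i = S[i:]+S[:i]):
  rot[0] = walrusMDU$
  rot[1] = alrusMDU$w
  rot[2] = lrusMDU$wa
  rot[3] = rusMDU$wal
  rot[4] = usMDU$walr
  rot[5] = sMDU$walru
  rot[6] = MDU$walrus
  rot[7] = DU$walrusM
  rot[8] = U$walrusMD
  rot[9] = $walrusMDU
Sorted (with $ < everything):
  sorted[0] = $walrusMDU  (last char: 'U')
  sorted[1] = DU$walrusM  (last char: 'M')
  sorted[2] = MDU$walrus  (last char: 's')
  sorted[3] = U$walrusMD  (last char: 'D')
  sorted[4] = alrusMDU$w  (last char: 'w')
  sorted[5] = lrusMDU$wa  (last char: 'a')
  sorted[6] = rusMDU$wal  (last char: 'l')
  sorted[7] = sMDU$walru  (last char: 'u')
  sorted[8] = usMDU$walr  (last char: 'r')
  sorted[9] = walrusMDU$  (last char: '$')
Last column: UMsDwalur$
Original string S is at sorted index 9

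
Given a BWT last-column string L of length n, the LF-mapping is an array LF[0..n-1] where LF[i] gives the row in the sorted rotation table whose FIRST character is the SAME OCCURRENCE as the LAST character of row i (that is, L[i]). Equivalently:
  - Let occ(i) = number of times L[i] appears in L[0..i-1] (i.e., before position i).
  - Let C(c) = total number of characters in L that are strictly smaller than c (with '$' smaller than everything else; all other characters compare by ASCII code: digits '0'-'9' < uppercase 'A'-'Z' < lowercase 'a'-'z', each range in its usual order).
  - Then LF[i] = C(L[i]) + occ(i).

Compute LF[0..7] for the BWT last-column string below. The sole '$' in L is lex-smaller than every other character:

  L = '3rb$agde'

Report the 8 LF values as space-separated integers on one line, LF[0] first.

Answer: 1 7 3 0 2 6 4 5

Derivation:
Char counts: '$':1, '3':1, 'a':1, 'b':1, 'd':1, 'e':1, 'g':1, 'r':1
C (first-col start): C('$')=0, C('3')=1, C('a')=2, C('b')=3, C('d')=4, C('e')=5, C('g')=6, C('r')=7
L[0]='3': occ=0, LF[0]=C('3')+0=1+0=1
L[1]='r': occ=0, LF[1]=C('r')+0=7+0=7
L[2]='b': occ=0, LF[2]=C('b')+0=3+0=3
L[3]='$': occ=0, LF[3]=C('$')+0=0+0=0
L[4]='a': occ=0, LF[4]=C('a')+0=2+0=2
L[5]='g': occ=0, LF[5]=C('g')+0=6+0=6
L[6]='d': occ=0, LF[6]=C('d')+0=4+0=4
L[7]='e': occ=0, LF[7]=C('e')+0=5+0=5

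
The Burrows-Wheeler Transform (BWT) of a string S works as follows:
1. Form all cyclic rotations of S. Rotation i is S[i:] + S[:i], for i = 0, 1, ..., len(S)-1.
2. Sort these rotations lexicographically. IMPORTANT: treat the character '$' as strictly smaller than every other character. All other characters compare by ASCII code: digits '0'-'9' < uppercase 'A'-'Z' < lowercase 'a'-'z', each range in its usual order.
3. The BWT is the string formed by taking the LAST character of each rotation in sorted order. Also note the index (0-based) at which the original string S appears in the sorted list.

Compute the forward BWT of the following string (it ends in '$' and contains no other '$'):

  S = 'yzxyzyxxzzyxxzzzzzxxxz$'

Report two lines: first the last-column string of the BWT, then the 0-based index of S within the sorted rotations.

All 23 rotations (rotation i = S[i:]+S[:i]):
  rot[0] = yzxyzyxxzzyxxzzzzzxxxz$
  rot[1] = zxyzyxxzzyxxzzzzzxxxz$y
  rot[2] = xyzyxxzzyxxzzzzzxxxz$yz
  rot[3] = yzyxxzzyxxzzzzzxxxz$yzx
  rot[4] = zyxxzzyxxzzzzzxxxz$yzxy
  rot[5] = yxxzzyxxzzzzzxxxz$yzxyz
  rot[6] = xxzzyxxzzzzzxxxz$yzxyzy
  rot[7] = xzzyxxzzzzzxxxz$yzxyzyx
  rot[8] = zzyxxzzzzzxxxz$yzxyzyxx
  rot[9] = zyxxzzzzzxxxz$yzxyzyxxz
  rot[10] = yxxzzzzzxxxz$yzxyzyxxzz
  rot[11] = xxzzzzzxxxz$yzxyzyxxzzy
  rot[12] = xzzzzzxxxz$yzxyzyxxzzyx
  rot[13] = zzzzzxxxz$yzxyzyxxzzyxx
  rot[14] = zzzzxxxz$yzxyzyxxzzyxxz
  rot[15] = zzzxxxz$yzxyzyxxzzyxxzz
  rot[16] = zzxxxz$yzxyzyxxzzyxxzzz
  rot[17] = zxxxz$yzxyzyxxzzyxxzzzz
  rot[18] = xxxz$yzxyzyxxzzyxxzzzzz
  rot[19] = xxz$yzxyzyxxzzyxxzzzzzx
  rot[20] = xz$yzxyzyxxzzyxxzzzzzxx
  rot[21] = z$yzxyzyxxzzyxxzzzzzxxx
  rot[22] = $yzxyzyxxzzyxxzzzzzxxxz
Sorted (with $ < everything):
  sorted[0] = $yzxyzyxxzzyxxzzzzzxxxz  (last char: 'z')
  sorted[1] = xxxz$yzxyzyxxzzyxxzzzzz  (last char: 'z')
  sorted[2] = xxz$yzxyzyxxzzyxxzzzzzx  (last char: 'x')
  sorted[3] = xxzzyxxzzzzzxxxz$yzxyzy  (last char: 'y')
  sorted[4] = xxzzzzzxxxz$yzxyzyxxzzy  (last char: 'y')
  sorted[5] = xyzyxxzzyxxzzzzzxxxz$yz  (last char: 'z')
  sorted[6] = xz$yzxyzyxxzzyxxzzzzzxx  (last char: 'x')
  sorted[7] = xzzyxxzzzzzxxxz$yzxyzyx  (last char: 'x')
  sorted[8] = xzzzzzxxxz$yzxyzyxxzzyx  (last char: 'x')
  sorted[9] = yxxzzyxxzzzzzxxxz$yzxyz  (last char: 'z')
  sorted[10] = yxxzzzzzxxxz$yzxyzyxxzz  (last char: 'z')
  sorted[11] = yzxyzyxxzzyxxzzzzzxxxz$  (last char: '$')
  sorted[12] = yzyxxzzyxxzzzzzxxxz$yzx  (last char: 'x')
  sorted[13] = z$yzxyzyxxzzyxxzzzzzxxx  (last char: 'x')
  sorted[14] = zxxxz$yzxyzyxxzzyxxzzzz  (last char: 'z')
  sorted[15] = zxyzyxxzzyxxzzzzzxxxz$y  (last char: 'y')
  sorted[16] = zyxxzzyxxzzzzzxxxz$yzxy  (last char: 'y')
  sorted[17] = zyxxzzzzzxxxz$yzxyzyxxz  (last char: 'z')
  sorted[18] = zzxxxz$yzxyzyxxzzyxxzzz  (last char: 'z')
  sorted[19] = zzyxxzzzzzxxxz$yzxyzyxx  (last char: 'x')
  sorted[20] = zzzxxxz$yzxyzyxxzzyxxzz  (last char: 'z')
  sorted[21] = zzzzxxxz$yzxyzyxxzzyxxz  (last char: 'z')
  sorted[22] = zzzzzxxxz$yzxyzyxxzzyxx  (last char: 'x')
Last column: zzxyyzxxxzz$xxzyyzzxzzx
Original string S is at sorted index 11

Answer: zzxyyzxxxzz$xxzyyzzxzzx
11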